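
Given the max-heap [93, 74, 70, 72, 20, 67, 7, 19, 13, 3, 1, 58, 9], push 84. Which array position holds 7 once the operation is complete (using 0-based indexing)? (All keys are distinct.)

13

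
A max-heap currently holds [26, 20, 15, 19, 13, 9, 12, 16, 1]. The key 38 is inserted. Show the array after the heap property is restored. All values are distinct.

[38, 26, 15, 19, 20, 9, 12, 16, 1, 13]

append 38 at index 9 → [26, 20, 15, 19, 13, 9, 12, 16, 1, 38]
38 > parent 13 at index 4, swap → [26, 20, 15, 19, 38, 9, 12, 16, 1, 13]
38 > parent 20 at index 1, swap → [26, 38, 15, 19, 20, 9, 12, 16, 1, 13]
38 > parent 26 at index 0, swap → [38, 26, 15, 19, 20, 9, 12, 16, 1, 13]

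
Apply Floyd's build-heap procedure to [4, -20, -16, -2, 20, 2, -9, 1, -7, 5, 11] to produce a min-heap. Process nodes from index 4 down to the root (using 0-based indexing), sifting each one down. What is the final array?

sift down from index 4:
  20 vs smaller child 5 at index 9, swap → [4, -20, -16, -2, 5, 2, -9, 1, -7, 20, 11]
sift down from index 3:
  -2 vs smaller child -7 at index 8, swap → [4, -20, -16, -7, 5, 2, -9, 1, -2, 20, 11]
sift down from index 2: already satisfies heap property
sift down from index 1: already satisfies heap property
sift down from index 0:
  4 vs smaller child -20 at index 1, swap → [-20, 4, -16, -7, 5, 2, -9, 1, -2, 20, 11]
  4 vs smaller child -7 at index 3, swap → [-20, -7, -16, 4, 5, 2, -9, 1, -2, 20, 11]
  4 vs smaller child -2 at index 8, swap → [-20, -7, -16, -2, 5, 2, -9, 1, 4, 20, 11]

[-20, -7, -16, -2, 5, 2, -9, 1, 4, 20, 11]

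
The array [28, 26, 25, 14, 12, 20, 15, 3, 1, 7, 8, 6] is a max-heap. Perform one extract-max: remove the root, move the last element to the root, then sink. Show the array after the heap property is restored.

remove root 28; move last element 6 to root → [6, 26, 25, 14, 12, 20, 15, 3, 1, 7, 8]
6 vs larger child 26 at index 1, swap → [26, 6, 25, 14, 12, 20, 15, 3, 1, 7, 8]
6 vs larger child 14 at index 3, swap → [26, 14, 25, 6, 12, 20, 15, 3, 1, 7, 8]

[26, 14, 25, 6, 12, 20, 15, 3, 1, 7, 8]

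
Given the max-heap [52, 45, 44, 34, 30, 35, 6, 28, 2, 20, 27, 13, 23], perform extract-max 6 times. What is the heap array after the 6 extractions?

[28, 23, 27, 2, 20, 13, 6]

extract-max #1 returns 52:
  remove root 52; move last element 23 to root → [23, 45, 44, 34, 30, 35, 6, 28, 2, 20, 27, 13]
  23 vs larger child 45 at index 1, swap → [45, 23, 44, 34, 30, 35, 6, 28, 2, 20, 27, 13]
  23 vs larger child 34 at index 3, swap → [45, 34, 44, 23, 30, 35, 6, 28, 2, 20, 27, 13]
  23 vs larger child 28 at index 7, swap → [45, 34, 44, 28, 30, 35, 6, 23, 2, 20, 27, 13]
extract-max #2 returns 45:
  remove root 45; move last element 13 to root → [13, 34, 44, 28, 30, 35, 6, 23, 2, 20, 27]
  13 vs larger child 44 at index 2, swap → [44, 34, 13, 28, 30, 35, 6, 23, 2, 20, 27]
  13 vs larger child 35 at index 5, swap → [44, 34, 35, 28, 30, 13, 6, 23, 2, 20, 27]
extract-max #3 returns 44:
  remove root 44; move last element 27 to root → [27, 34, 35, 28, 30, 13, 6, 23, 2, 20]
  27 vs larger child 35 at index 2, swap → [35, 34, 27, 28, 30, 13, 6, 23, 2, 20]
extract-max #4 returns 35:
  remove root 35; move last element 20 to root → [20, 34, 27, 28, 30, 13, 6, 23, 2]
  20 vs larger child 34 at index 1, swap → [34, 20, 27, 28, 30, 13, 6, 23, 2]
  20 vs larger child 30 at index 4, swap → [34, 30, 27, 28, 20, 13, 6, 23, 2]
extract-max #5 returns 34:
  remove root 34; move last element 2 to root → [2, 30, 27, 28, 20, 13, 6, 23]
  2 vs larger child 30 at index 1, swap → [30, 2, 27, 28, 20, 13, 6, 23]
  2 vs larger child 28 at index 3, swap → [30, 28, 27, 2, 20, 13, 6, 23]
  2 vs only child 23 at index 7, swap → [30, 28, 27, 23, 20, 13, 6, 2]
extract-max #6 returns 30:
  remove root 30; move last element 2 to root → [2, 28, 27, 23, 20, 13, 6]
  2 vs larger child 28 at index 1, swap → [28, 2, 27, 23, 20, 13, 6]
  2 vs larger child 23 at index 3, swap → [28, 23, 27, 2, 20, 13, 6]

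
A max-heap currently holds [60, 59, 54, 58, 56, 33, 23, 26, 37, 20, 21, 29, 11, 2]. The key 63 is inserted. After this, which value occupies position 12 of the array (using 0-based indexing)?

append 63 at index 14 → [60, 59, 54, 58, 56, 33, 23, 26, 37, 20, 21, 29, 11, 2, 63]
63 > parent 23 at index 6, swap → [60, 59, 54, 58, 56, 33, 63, 26, 37, 20, 21, 29, 11, 2, 23]
63 > parent 54 at index 2, swap → [60, 59, 63, 58, 56, 33, 54, 26, 37, 20, 21, 29, 11, 2, 23]
63 > parent 60 at index 0, swap → [63, 59, 60, 58, 56, 33, 54, 26, 37, 20, 21, 29, 11, 2, 23]
resulting array: [63, 59, 60, 58, 56, 33, 54, 26, 37, 20, 21, 29, 11, 2, 23]

11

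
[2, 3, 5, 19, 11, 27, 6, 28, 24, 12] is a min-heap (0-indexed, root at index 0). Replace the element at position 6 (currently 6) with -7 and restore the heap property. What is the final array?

[-7, 3, 2, 19, 11, 27, 5, 28, 24, 12]

set index 6 from 6 to -7 → [2, 3, 5, 19, 11, 27, -7, 28, 24, 12]
-7 < parent 5 at index 2, swap → [2, 3, -7, 19, 11, 27, 5, 28, 24, 12]
-7 < parent 2 at index 0, swap → [-7, 3, 2, 19, 11, 27, 5, 28, 24, 12]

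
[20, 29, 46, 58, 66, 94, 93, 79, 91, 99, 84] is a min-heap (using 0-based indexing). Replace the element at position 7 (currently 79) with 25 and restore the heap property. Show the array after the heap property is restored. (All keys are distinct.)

[20, 25, 46, 29, 66, 94, 93, 58, 91, 99, 84]

set index 7 from 79 to 25 → [20, 29, 46, 58, 66, 94, 93, 25, 91, 99, 84]
25 < parent 58 at index 3, swap → [20, 29, 46, 25, 66, 94, 93, 58, 91, 99, 84]
25 < parent 29 at index 1, swap → [20, 25, 46, 29, 66, 94, 93, 58, 91, 99, 84]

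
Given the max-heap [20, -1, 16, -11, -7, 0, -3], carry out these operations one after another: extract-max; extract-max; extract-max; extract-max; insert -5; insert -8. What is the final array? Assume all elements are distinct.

[-3, -5, -11, -7, -8]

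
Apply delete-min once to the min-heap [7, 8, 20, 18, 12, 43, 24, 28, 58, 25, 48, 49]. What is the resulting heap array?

[8, 12, 20, 18, 25, 43, 24, 28, 58, 49, 48]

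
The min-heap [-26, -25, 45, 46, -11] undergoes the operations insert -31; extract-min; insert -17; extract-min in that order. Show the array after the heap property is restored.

insert -31:
  append -31 at index 5 → [-26, -25, 45, 46, -11, -31]
  -31 < parent 45 at index 2, swap → [-26, -25, -31, 46, -11, 45]
  -31 < parent -26 at index 0, swap → [-31, -25, -26, 46, -11, 45]
extract-min → returns -31:
  remove root -31; move last element 45 to root → [45, -25, -26, 46, -11]
  45 vs smaller child -26 at index 2, swap → [-26, -25, 45, 46, -11]
insert -17:
  append -17 at index 5 → [-26, -25, 45, 46, -11, -17]
  -17 < parent 45 at index 2, swap → [-26, -25, -17, 46, -11, 45]
extract-min → returns -26:
  remove root -26; move last element 45 to root → [45, -25, -17, 46, -11]
  45 vs smaller child -25 at index 1, swap → [-25, 45, -17, 46, -11]
  45 vs smaller child -11 at index 4, swap → [-25, -11, -17, 46, 45]

[-25, -11, -17, 46, 45]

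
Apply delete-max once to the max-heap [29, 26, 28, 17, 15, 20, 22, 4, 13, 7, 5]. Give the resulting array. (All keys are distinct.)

[28, 26, 22, 17, 15, 20, 5, 4, 13, 7]

remove root 29; move last element 5 to root → [5, 26, 28, 17, 15, 20, 22, 4, 13, 7]
5 vs larger child 28 at index 2, swap → [28, 26, 5, 17, 15, 20, 22, 4, 13, 7]
5 vs larger child 22 at index 6, swap → [28, 26, 22, 17, 15, 20, 5, 4, 13, 7]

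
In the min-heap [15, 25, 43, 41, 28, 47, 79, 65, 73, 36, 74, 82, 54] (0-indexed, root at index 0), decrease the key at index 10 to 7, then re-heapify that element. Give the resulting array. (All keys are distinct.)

set index 10 from 74 to 7 → [15, 25, 43, 41, 28, 47, 79, 65, 73, 36, 7, 82, 54]
7 < parent 28 at index 4, swap → [15, 25, 43, 41, 7, 47, 79, 65, 73, 36, 28, 82, 54]
7 < parent 25 at index 1, swap → [15, 7, 43, 41, 25, 47, 79, 65, 73, 36, 28, 82, 54]
7 < parent 15 at index 0, swap → [7, 15, 43, 41, 25, 47, 79, 65, 73, 36, 28, 82, 54]

[7, 15, 43, 41, 25, 47, 79, 65, 73, 36, 28, 82, 54]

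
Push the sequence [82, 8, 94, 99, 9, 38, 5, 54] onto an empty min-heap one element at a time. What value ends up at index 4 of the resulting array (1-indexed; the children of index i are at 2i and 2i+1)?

54

Insert 82:
  append 82 at index 1 → [82] (no swap needed)
Insert 8:
  append 8 at index 2 → [82, 8]
  8 < parent 82 at index 1, swap → [8, 82]
Insert 94:
  append 94 at index 3 → [8, 82, 94] (no swap needed)
Insert 99:
  append 99 at index 4 → [8, 82, 94, 99] (no swap needed)
Insert 9:
  append 9 at index 5 → [8, 82, 94, 99, 9]
  9 < parent 82 at index 2, swap → [8, 9, 94, 99, 82]
Insert 38:
  append 38 at index 6 → [8, 9, 94, 99, 82, 38]
  38 < parent 94 at index 3, swap → [8, 9, 38, 99, 82, 94]
Insert 5:
  append 5 at index 7 → [8, 9, 38, 99, 82, 94, 5]
  5 < parent 38 at index 3, swap → [8, 9, 5, 99, 82, 94, 38]
  5 < parent 8 at index 1, swap → [5, 9, 8, 99, 82, 94, 38]
Insert 54:
  append 54 at index 8 → [5, 9, 8, 99, 82, 94, 38, 54]
  54 < parent 99 at index 4, swap → [5, 9, 8, 54, 82, 94, 38, 99]
resulting array: [5, 9, 8, 54, 82, 94, 38, 99]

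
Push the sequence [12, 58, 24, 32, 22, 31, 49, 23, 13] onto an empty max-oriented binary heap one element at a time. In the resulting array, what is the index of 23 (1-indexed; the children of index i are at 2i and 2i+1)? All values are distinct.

4

Insert 12:
  append 12 at index 1 → [12] (no swap needed)
Insert 58:
  append 58 at index 2 → [12, 58]
  58 > parent 12 at index 1, swap → [58, 12]
Insert 24:
  append 24 at index 3 → [58, 12, 24] (no swap needed)
Insert 32:
  append 32 at index 4 → [58, 12, 24, 32]
  32 > parent 12 at index 2, swap → [58, 32, 24, 12]
Insert 22:
  append 22 at index 5 → [58, 32, 24, 12, 22] (no swap needed)
Insert 31:
  append 31 at index 6 → [58, 32, 24, 12, 22, 31]
  31 > parent 24 at index 3, swap → [58, 32, 31, 12, 22, 24]
Insert 49:
  append 49 at index 7 → [58, 32, 31, 12, 22, 24, 49]
  49 > parent 31 at index 3, swap → [58, 32, 49, 12, 22, 24, 31]
Insert 23:
  append 23 at index 8 → [58, 32, 49, 12, 22, 24, 31, 23]
  23 > parent 12 at index 4, swap → [58, 32, 49, 23, 22, 24, 31, 12]
Insert 13:
  append 13 at index 9 → [58, 32, 49, 23, 22, 24, 31, 12, 13] (no swap needed)
resulting array: [58, 32, 49, 23, 22, 24, 31, 12, 13]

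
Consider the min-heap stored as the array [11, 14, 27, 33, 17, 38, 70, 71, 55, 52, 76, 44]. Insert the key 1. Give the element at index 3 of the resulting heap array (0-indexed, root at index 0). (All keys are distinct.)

33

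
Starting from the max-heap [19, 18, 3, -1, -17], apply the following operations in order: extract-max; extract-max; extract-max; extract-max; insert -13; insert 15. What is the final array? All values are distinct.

[15, -17, -13]

extract-max → returns 19:
  remove root 19; move last element -17 to root → [-17, 18, 3, -1]
  -17 vs larger child 18 at index 1, swap → [18, -17, 3, -1]
  -17 vs only child -1 at index 3, swap → [18, -1, 3, -17]
extract-max → returns 18:
  remove root 18; move last element -17 to root → [-17, -1, 3]
  -17 vs larger child 3 at index 2, swap → [3, -1, -17]
extract-max → returns 3:
  remove root 3; move last element -17 to root → [-17, -1]
  -17 vs only child -1 at index 1, swap → [-1, -17]
extract-max → returns -1:
  remove root -1; move last element -17 to root → [-17] (no swap needed)
insert -13:
  append -13 at index 1 → [-17, -13]
  -13 > parent -17 at index 0, swap → [-13, -17]
insert 15:
  append 15 at index 2 → [-13, -17, 15]
  15 > parent -13 at index 0, swap → [15, -17, -13]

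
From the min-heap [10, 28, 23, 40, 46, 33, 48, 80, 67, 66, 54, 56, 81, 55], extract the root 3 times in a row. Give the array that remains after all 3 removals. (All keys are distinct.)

[33, 40, 48, 67, 46, 55, 56, 80, 81, 66, 54]

extract-min #1 returns 10:
  remove root 10; move last element 55 to root → [55, 28, 23, 40, 46, 33, 48, 80, 67, 66, 54, 56, 81]
  55 vs smaller child 23 at index 2, swap → [23, 28, 55, 40, 46, 33, 48, 80, 67, 66, 54, 56, 81]
  55 vs smaller child 33 at index 5, swap → [23, 28, 33, 40, 46, 55, 48, 80, 67, 66, 54, 56, 81]
extract-min #2 returns 23:
  remove root 23; move last element 81 to root → [81, 28, 33, 40, 46, 55, 48, 80, 67, 66, 54, 56]
  81 vs smaller child 28 at index 1, swap → [28, 81, 33, 40, 46, 55, 48, 80, 67, 66, 54, 56]
  81 vs smaller child 40 at index 3, swap → [28, 40, 33, 81, 46, 55, 48, 80, 67, 66, 54, 56]
  81 vs smaller child 67 at index 8, swap → [28, 40, 33, 67, 46, 55, 48, 80, 81, 66, 54, 56]
extract-min #3 returns 28:
  remove root 28; move last element 56 to root → [56, 40, 33, 67, 46, 55, 48, 80, 81, 66, 54]
  56 vs smaller child 33 at index 2, swap → [33, 40, 56, 67, 46, 55, 48, 80, 81, 66, 54]
  56 vs smaller child 48 at index 6, swap → [33, 40, 48, 67, 46, 55, 56, 80, 81, 66, 54]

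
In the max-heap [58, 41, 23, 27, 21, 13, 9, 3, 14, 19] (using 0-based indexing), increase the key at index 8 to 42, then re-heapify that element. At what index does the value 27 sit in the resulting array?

8

set index 8 from 14 to 42 → [58, 41, 23, 27, 21, 13, 9, 3, 42, 19]
42 > parent 27 at index 3, swap → [58, 41, 23, 42, 21, 13, 9, 3, 27, 19]
42 > parent 41 at index 1, swap → [58, 42, 23, 41, 21, 13, 9, 3, 27, 19]
resulting array: [58, 42, 23, 41, 21, 13, 9, 3, 27, 19]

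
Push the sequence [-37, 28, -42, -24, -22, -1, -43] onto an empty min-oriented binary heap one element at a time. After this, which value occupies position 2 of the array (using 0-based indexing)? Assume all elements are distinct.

Insert -37:
  append -37 at index 0 → [-37] (no swap needed)
Insert 28:
  append 28 at index 1 → [-37, 28] (no swap needed)
Insert -42:
  append -42 at index 2 → [-37, 28, -42]
  -42 < parent -37 at index 0, swap → [-42, 28, -37]
Insert -24:
  append -24 at index 3 → [-42, 28, -37, -24]
  -24 < parent 28 at index 1, swap → [-42, -24, -37, 28]
Insert -22:
  append -22 at index 4 → [-42, -24, -37, 28, -22] (no swap needed)
Insert -1:
  append -1 at index 5 → [-42, -24, -37, 28, -22, -1] (no swap needed)
Insert -43:
  append -43 at index 6 → [-42, -24, -37, 28, -22, -1, -43]
  -43 < parent -37 at index 2, swap → [-42, -24, -43, 28, -22, -1, -37]
  -43 < parent -42 at index 0, swap → [-43, -24, -42, 28, -22, -1, -37]
resulting array: [-43, -24, -42, 28, -22, -1, -37]

-42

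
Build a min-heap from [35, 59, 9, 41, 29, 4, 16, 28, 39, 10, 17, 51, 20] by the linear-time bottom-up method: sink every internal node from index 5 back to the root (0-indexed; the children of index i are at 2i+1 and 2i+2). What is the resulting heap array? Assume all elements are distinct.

sift down from index 5: already satisfies heap property
sift down from index 4:
  29 vs smaller child 10 at index 9, swap → [35, 59, 9, 41, 10, 4, 16, 28, 39, 29, 17, 51, 20]
sift down from index 3:
  41 vs smaller child 28 at index 7, swap → [35, 59, 9, 28, 10, 4, 16, 41, 39, 29, 17, 51, 20]
sift down from index 2:
  9 vs smaller child 4 at index 5, swap → [35, 59, 4, 28, 10, 9, 16, 41, 39, 29, 17, 51, 20]
sift down from index 1:
  59 vs smaller child 10 at index 4, swap → [35, 10, 4, 28, 59, 9, 16, 41, 39, 29, 17, 51, 20]
  59 vs smaller child 17 at index 10, swap → [35, 10, 4, 28, 17, 9, 16, 41, 39, 29, 59, 51, 20]
sift down from index 0:
  35 vs smaller child 4 at index 2, swap → [4, 10, 35, 28, 17, 9, 16, 41, 39, 29, 59, 51, 20]
  35 vs smaller child 9 at index 5, swap → [4, 10, 9, 28, 17, 35, 16, 41, 39, 29, 59, 51, 20]
  35 vs smaller child 20 at index 12, swap → [4, 10, 9, 28, 17, 20, 16, 41, 39, 29, 59, 51, 35]

[4, 10, 9, 28, 17, 20, 16, 41, 39, 29, 59, 51, 35]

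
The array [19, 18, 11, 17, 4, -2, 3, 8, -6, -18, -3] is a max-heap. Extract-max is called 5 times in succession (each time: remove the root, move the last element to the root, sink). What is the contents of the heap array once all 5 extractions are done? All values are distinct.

extract-max #1 returns 19:
  remove root 19; move last element -3 to root → [-3, 18, 11, 17, 4, -2, 3, 8, -6, -18]
  -3 vs larger child 18 at index 1, swap → [18, -3, 11, 17, 4, -2, 3, 8, -6, -18]
  -3 vs larger child 17 at index 3, swap → [18, 17, 11, -3, 4, -2, 3, 8, -6, -18]
  -3 vs larger child 8 at index 7, swap → [18, 17, 11, 8, 4, -2, 3, -3, -6, -18]
extract-max #2 returns 18:
  remove root 18; move last element -18 to root → [-18, 17, 11, 8, 4, -2, 3, -3, -6]
  -18 vs larger child 17 at index 1, swap → [17, -18, 11, 8, 4, -2, 3, -3, -6]
  -18 vs larger child 8 at index 3, swap → [17, 8, 11, -18, 4, -2, 3, -3, -6]
  -18 vs larger child -3 at index 7, swap → [17, 8, 11, -3, 4, -2, 3, -18, -6]
extract-max #3 returns 17:
  remove root 17; move last element -6 to root → [-6, 8, 11, -3, 4, -2, 3, -18]
  -6 vs larger child 11 at index 2, swap → [11, 8, -6, -3, 4, -2, 3, -18]
  -6 vs larger child 3 at index 6, swap → [11, 8, 3, -3, 4, -2, -6, -18]
extract-max #4 returns 11:
  remove root 11; move last element -18 to root → [-18, 8, 3, -3, 4, -2, -6]
  -18 vs larger child 8 at index 1, swap → [8, -18, 3, -3, 4, -2, -6]
  -18 vs larger child 4 at index 4, swap → [8, 4, 3, -3, -18, -2, -6]
extract-max #5 returns 8:
  remove root 8; move last element -6 to root → [-6, 4, 3, -3, -18, -2]
  -6 vs larger child 4 at index 1, swap → [4, -6, 3, -3, -18, -2]
  -6 vs larger child -3 at index 3, swap → [4, -3, 3, -6, -18, -2]

[4, -3, 3, -6, -18, -2]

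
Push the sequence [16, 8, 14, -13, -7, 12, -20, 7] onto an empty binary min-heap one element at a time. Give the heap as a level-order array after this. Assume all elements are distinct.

[-20, -7, -13, 7, 8, 14, 12, 16]

Insert 16:
  append 16 at index 0 → [16] (no swap needed)
Insert 8:
  append 8 at index 1 → [16, 8]
  8 < parent 16 at index 0, swap → [8, 16]
Insert 14:
  append 14 at index 2 → [8, 16, 14] (no swap needed)
Insert -13:
  append -13 at index 3 → [8, 16, 14, -13]
  -13 < parent 16 at index 1, swap → [8, -13, 14, 16]
  -13 < parent 8 at index 0, swap → [-13, 8, 14, 16]
Insert -7:
  append -7 at index 4 → [-13, 8, 14, 16, -7]
  -7 < parent 8 at index 1, swap → [-13, -7, 14, 16, 8]
Insert 12:
  append 12 at index 5 → [-13, -7, 14, 16, 8, 12]
  12 < parent 14 at index 2, swap → [-13, -7, 12, 16, 8, 14]
Insert -20:
  append -20 at index 6 → [-13, -7, 12, 16, 8, 14, -20]
  -20 < parent 12 at index 2, swap → [-13, -7, -20, 16, 8, 14, 12]
  -20 < parent -13 at index 0, swap → [-20, -7, -13, 16, 8, 14, 12]
Insert 7:
  append 7 at index 7 → [-20, -7, -13, 16, 8, 14, 12, 7]
  7 < parent 16 at index 3, swap → [-20, -7, -13, 7, 8, 14, 12, 16]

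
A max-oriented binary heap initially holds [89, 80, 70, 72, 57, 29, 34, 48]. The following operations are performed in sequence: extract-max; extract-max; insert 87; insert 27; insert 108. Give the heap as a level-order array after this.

extract-max → returns 89:
  remove root 89; move last element 48 to root → [48, 80, 70, 72, 57, 29, 34]
  48 vs larger child 80 at index 1, swap → [80, 48, 70, 72, 57, 29, 34]
  48 vs larger child 72 at index 3, swap → [80, 72, 70, 48, 57, 29, 34]
extract-max → returns 80:
  remove root 80; move last element 34 to root → [34, 72, 70, 48, 57, 29]
  34 vs larger child 72 at index 1, swap → [72, 34, 70, 48, 57, 29]
  34 vs larger child 57 at index 4, swap → [72, 57, 70, 48, 34, 29]
insert 87:
  append 87 at index 6 → [72, 57, 70, 48, 34, 29, 87]
  87 > parent 70 at index 2, swap → [72, 57, 87, 48, 34, 29, 70]
  87 > parent 72 at index 0, swap → [87, 57, 72, 48, 34, 29, 70]
insert 27:
  append 27 at index 7 → [87, 57, 72, 48, 34, 29, 70, 27] (no swap needed)
insert 108:
  append 108 at index 8 → [87, 57, 72, 48, 34, 29, 70, 27, 108]
  108 > parent 48 at index 3, swap → [87, 57, 72, 108, 34, 29, 70, 27, 48]
  108 > parent 57 at index 1, swap → [87, 108, 72, 57, 34, 29, 70, 27, 48]
  108 > parent 87 at index 0, swap → [108, 87, 72, 57, 34, 29, 70, 27, 48]

[108, 87, 72, 57, 34, 29, 70, 27, 48]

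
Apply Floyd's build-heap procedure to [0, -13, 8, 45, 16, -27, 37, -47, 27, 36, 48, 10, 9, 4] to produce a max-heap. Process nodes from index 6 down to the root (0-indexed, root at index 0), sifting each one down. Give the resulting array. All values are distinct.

sift down from index 6: already satisfies heap property
sift down from index 5:
  -27 vs larger child 10 at index 11, swap → [0, -13, 8, 45, 16, 10, 37, -47, 27, 36, 48, -27, 9, 4]
sift down from index 4:
  16 vs larger child 48 at index 10, swap → [0, -13, 8, 45, 48, 10, 37, -47, 27, 36, 16, -27, 9, 4]
sift down from index 3: already satisfies heap property
sift down from index 2:
  8 vs larger child 37 at index 6, swap → [0, -13, 37, 45, 48, 10, 8, -47, 27, 36, 16, -27, 9, 4]
sift down from index 1:
  -13 vs larger child 48 at index 4, swap → [0, 48, 37, 45, -13, 10, 8, -47, 27, 36, 16, -27, 9, 4]
  -13 vs larger child 36 at index 9, swap → [0, 48, 37, 45, 36, 10, 8, -47, 27, -13, 16, -27, 9, 4]
sift down from index 0:
  0 vs larger child 48 at index 1, swap → [48, 0, 37, 45, 36, 10, 8, -47, 27, -13, 16, -27, 9, 4]
  0 vs larger child 45 at index 3, swap → [48, 45, 37, 0, 36, 10, 8, -47, 27, -13, 16, -27, 9, 4]
  0 vs larger child 27 at index 8, swap → [48, 45, 37, 27, 36, 10, 8, -47, 0, -13, 16, -27, 9, 4]

[48, 45, 37, 27, 36, 10, 8, -47, 0, -13, 16, -27, 9, 4]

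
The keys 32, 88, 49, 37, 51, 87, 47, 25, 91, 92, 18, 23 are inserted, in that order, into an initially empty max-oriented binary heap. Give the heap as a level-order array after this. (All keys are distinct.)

Insert 32:
  append 32 at index 0 → [32] (no swap needed)
Insert 88:
  append 88 at index 1 → [32, 88]
  88 > parent 32 at index 0, swap → [88, 32]
Insert 49:
  append 49 at index 2 → [88, 32, 49] (no swap needed)
Insert 37:
  append 37 at index 3 → [88, 32, 49, 37]
  37 > parent 32 at index 1, swap → [88, 37, 49, 32]
Insert 51:
  append 51 at index 4 → [88, 37, 49, 32, 51]
  51 > parent 37 at index 1, swap → [88, 51, 49, 32, 37]
Insert 87:
  append 87 at index 5 → [88, 51, 49, 32, 37, 87]
  87 > parent 49 at index 2, swap → [88, 51, 87, 32, 37, 49]
Insert 47:
  append 47 at index 6 → [88, 51, 87, 32, 37, 49, 47] (no swap needed)
Insert 25:
  append 25 at index 7 → [88, 51, 87, 32, 37, 49, 47, 25] (no swap needed)
Insert 91:
  append 91 at index 8 → [88, 51, 87, 32, 37, 49, 47, 25, 91]
  91 > parent 32 at index 3, swap → [88, 51, 87, 91, 37, 49, 47, 25, 32]
  91 > parent 51 at index 1, swap → [88, 91, 87, 51, 37, 49, 47, 25, 32]
  91 > parent 88 at index 0, swap → [91, 88, 87, 51, 37, 49, 47, 25, 32]
Insert 92:
  append 92 at index 9 → [91, 88, 87, 51, 37, 49, 47, 25, 32, 92]
  92 > parent 37 at index 4, swap → [91, 88, 87, 51, 92, 49, 47, 25, 32, 37]
  92 > parent 88 at index 1, swap → [91, 92, 87, 51, 88, 49, 47, 25, 32, 37]
  92 > parent 91 at index 0, swap → [92, 91, 87, 51, 88, 49, 47, 25, 32, 37]
Insert 18:
  append 18 at index 10 → [92, 91, 87, 51, 88, 49, 47, 25, 32, 37, 18] (no swap needed)
Insert 23:
  append 23 at index 11 → [92, 91, 87, 51, 88, 49, 47, 25, 32, 37, 18, 23] (no swap needed)

[92, 91, 87, 51, 88, 49, 47, 25, 32, 37, 18, 23]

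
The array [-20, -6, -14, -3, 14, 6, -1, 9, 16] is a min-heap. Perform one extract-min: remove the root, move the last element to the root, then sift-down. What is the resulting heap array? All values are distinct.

[-14, -6, -1, -3, 14, 6, 16, 9]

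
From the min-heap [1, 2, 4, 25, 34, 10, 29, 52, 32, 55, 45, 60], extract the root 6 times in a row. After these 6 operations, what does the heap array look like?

[32, 34, 45, 52, 55, 60]

extract-min #1 returns 1:
  remove root 1; move last element 60 to root → [60, 2, 4, 25, 34, 10, 29, 52, 32, 55, 45]
  60 vs smaller child 2 at index 1, swap → [2, 60, 4, 25, 34, 10, 29, 52, 32, 55, 45]
  60 vs smaller child 25 at index 3, swap → [2, 25, 4, 60, 34, 10, 29, 52, 32, 55, 45]
  60 vs smaller child 32 at index 8, swap → [2, 25, 4, 32, 34, 10, 29, 52, 60, 55, 45]
extract-min #2 returns 2:
  remove root 2; move last element 45 to root → [45, 25, 4, 32, 34, 10, 29, 52, 60, 55]
  45 vs smaller child 4 at index 2, swap → [4, 25, 45, 32, 34, 10, 29, 52, 60, 55]
  45 vs smaller child 10 at index 5, swap → [4, 25, 10, 32, 34, 45, 29, 52, 60, 55]
extract-min #3 returns 4:
  remove root 4; move last element 55 to root → [55, 25, 10, 32, 34, 45, 29, 52, 60]
  55 vs smaller child 10 at index 2, swap → [10, 25, 55, 32, 34, 45, 29, 52, 60]
  55 vs smaller child 29 at index 6, swap → [10, 25, 29, 32, 34, 45, 55, 52, 60]
extract-min #4 returns 10:
  remove root 10; move last element 60 to root → [60, 25, 29, 32, 34, 45, 55, 52]
  60 vs smaller child 25 at index 1, swap → [25, 60, 29, 32, 34, 45, 55, 52]
  60 vs smaller child 32 at index 3, swap → [25, 32, 29, 60, 34, 45, 55, 52]
  60 vs only child 52 at index 7, swap → [25, 32, 29, 52, 34, 45, 55, 60]
extract-min #5 returns 25:
  remove root 25; move last element 60 to root → [60, 32, 29, 52, 34, 45, 55]
  60 vs smaller child 29 at index 2, swap → [29, 32, 60, 52, 34, 45, 55]
  60 vs smaller child 45 at index 5, swap → [29, 32, 45, 52, 34, 60, 55]
extract-min #6 returns 29:
  remove root 29; move last element 55 to root → [55, 32, 45, 52, 34, 60]
  55 vs smaller child 32 at index 1, swap → [32, 55, 45, 52, 34, 60]
  55 vs smaller child 34 at index 4, swap → [32, 34, 45, 52, 55, 60]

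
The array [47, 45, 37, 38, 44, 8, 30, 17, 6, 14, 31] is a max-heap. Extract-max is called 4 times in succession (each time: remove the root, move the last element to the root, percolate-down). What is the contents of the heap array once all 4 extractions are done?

extract-max #1 returns 47:
  remove root 47; move last element 31 to root → [31, 45, 37, 38, 44, 8, 30, 17, 6, 14]
  31 vs larger child 45 at index 1, swap → [45, 31, 37, 38, 44, 8, 30, 17, 6, 14]
  31 vs larger child 44 at index 4, swap → [45, 44, 37, 38, 31, 8, 30, 17, 6, 14]
extract-max #2 returns 45:
  remove root 45; move last element 14 to root → [14, 44, 37, 38, 31, 8, 30, 17, 6]
  14 vs larger child 44 at index 1, swap → [44, 14, 37, 38, 31, 8, 30, 17, 6]
  14 vs larger child 38 at index 3, swap → [44, 38, 37, 14, 31, 8, 30, 17, 6]
  14 vs larger child 17 at index 7, swap → [44, 38, 37, 17, 31, 8, 30, 14, 6]
extract-max #3 returns 44:
  remove root 44; move last element 6 to root → [6, 38, 37, 17, 31, 8, 30, 14]
  6 vs larger child 38 at index 1, swap → [38, 6, 37, 17, 31, 8, 30, 14]
  6 vs larger child 31 at index 4, swap → [38, 31, 37, 17, 6, 8, 30, 14]
extract-max #4 returns 38:
  remove root 38; move last element 14 to root → [14, 31, 37, 17, 6, 8, 30]
  14 vs larger child 37 at index 2, swap → [37, 31, 14, 17, 6, 8, 30]
  14 vs larger child 30 at index 6, swap → [37, 31, 30, 17, 6, 8, 14]

[37, 31, 30, 17, 6, 8, 14]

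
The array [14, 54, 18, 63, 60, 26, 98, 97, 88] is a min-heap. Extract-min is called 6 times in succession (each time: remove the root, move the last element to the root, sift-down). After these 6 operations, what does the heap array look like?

[88, 97, 98]

extract-min #1 returns 14:
  remove root 14; move last element 88 to root → [88, 54, 18, 63, 60, 26, 98, 97]
  88 vs smaller child 18 at index 2, swap → [18, 54, 88, 63, 60, 26, 98, 97]
  88 vs smaller child 26 at index 5, swap → [18, 54, 26, 63, 60, 88, 98, 97]
extract-min #2 returns 18:
  remove root 18; move last element 97 to root → [97, 54, 26, 63, 60, 88, 98]
  97 vs smaller child 26 at index 2, swap → [26, 54, 97, 63, 60, 88, 98]
  97 vs smaller child 88 at index 5, swap → [26, 54, 88, 63, 60, 97, 98]
extract-min #3 returns 26:
  remove root 26; move last element 98 to root → [98, 54, 88, 63, 60, 97]
  98 vs smaller child 54 at index 1, swap → [54, 98, 88, 63, 60, 97]
  98 vs smaller child 60 at index 4, swap → [54, 60, 88, 63, 98, 97]
extract-min #4 returns 54:
  remove root 54; move last element 97 to root → [97, 60, 88, 63, 98]
  97 vs smaller child 60 at index 1, swap → [60, 97, 88, 63, 98]
  97 vs smaller child 63 at index 3, swap → [60, 63, 88, 97, 98]
extract-min #5 returns 60:
  remove root 60; move last element 98 to root → [98, 63, 88, 97]
  98 vs smaller child 63 at index 1, swap → [63, 98, 88, 97]
  98 vs only child 97 at index 3, swap → [63, 97, 88, 98]
extract-min #6 returns 63:
  remove root 63; move last element 98 to root → [98, 97, 88]
  98 vs smaller child 88 at index 2, swap → [88, 97, 98]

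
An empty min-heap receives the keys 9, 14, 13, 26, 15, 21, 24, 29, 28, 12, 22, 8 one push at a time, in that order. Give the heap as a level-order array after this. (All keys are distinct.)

Insert 9:
  append 9 at index 0 → [9] (no swap needed)
Insert 14:
  append 14 at index 1 → [9, 14] (no swap needed)
Insert 13:
  append 13 at index 2 → [9, 14, 13] (no swap needed)
Insert 26:
  append 26 at index 3 → [9, 14, 13, 26] (no swap needed)
Insert 15:
  append 15 at index 4 → [9, 14, 13, 26, 15] (no swap needed)
Insert 21:
  append 21 at index 5 → [9, 14, 13, 26, 15, 21] (no swap needed)
Insert 24:
  append 24 at index 6 → [9, 14, 13, 26, 15, 21, 24] (no swap needed)
Insert 29:
  append 29 at index 7 → [9, 14, 13, 26, 15, 21, 24, 29] (no swap needed)
Insert 28:
  append 28 at index 8 → [9, 14, 13, 26, 15, 21, 24, 29, 28] (no swap needed)
Insert 12:
  append 12 at index 9 → [9, 14, 13, 26, 15, 21, 24, 29, 28, 12]
  12 < parent 15 at index 4, swap → [9, 14, 13, 26, 12, 21, 24, 29, 28, 15]
  12 < parent 14 at index 1, swap → [9, 12, 13, 26, 14, 21, 24, 29, 28, 15]
Insert 22:
  append 22 at index 10 → [9, 12, 13, 26, 14, 21, 24, 29, 28, 15, 22] (no swap needed)
Insert 8:
  append 8 at index 11 → [9, 12, 13, 26, 14, 21, 24, 29, 28, 15, 22, 8]
  8 < parent 21 at index 5, swap → [9, 12, 13, 26, 14, 8, 24, 29, 28, 15, 22, 21]
  8 < parent 13 at index 2, swap → [9, 12, 8, 26, 14, 13, 24, 29, 28, 15, 22, 21]
  8 < parent 9 at index 0, swap → [8, 12, 9, 26, 14, 13, 24, 29, 28, 15, 22, 21]

[8, 12, 9, 26, 14, 13, 24, 29, 28, 15, 22, 21]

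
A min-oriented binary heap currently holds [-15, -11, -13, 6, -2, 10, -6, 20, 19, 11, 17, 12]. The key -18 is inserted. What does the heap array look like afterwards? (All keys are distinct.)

append -18 at index 12 → [-15, -11, -13, 6, -2, 10, -6, 20, 19, 11, 17, 12, -18]
-18 < parent 10 at index 5, swap → [-15, -11, -13, 6, -2, -18, -6, 20, 19, 11, 17, 12, 10]
-18 < parent -13 at index 2, swap → [-15, -11, -18, 6, -2, -13, -6, 20, 19, 11, 17, 12, 10]
-18 < parent -15 at index 0, swap → [-18, -11, -15, 6, -2, -13, -6, 20, 19, 11, 17, 12, 10]

[-18, -11, -15, 6, -2, -13, -6, 20, 19, 11, 17, 12, 10]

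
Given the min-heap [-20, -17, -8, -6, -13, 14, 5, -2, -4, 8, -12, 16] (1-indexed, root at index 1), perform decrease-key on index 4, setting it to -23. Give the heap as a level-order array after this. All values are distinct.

set index 4 from -6 to -23 → [-20, -17, -8, -23, -13, 14, 5, -2, -4, 8, -12, 16]
-23 < parent -17 at index 2, swap → [-20, -23, -8, -17, -13, 14, 5, -2, -4, 8, -12, 16]
-23 < parent -20 at index 1, swap → [-23, -20, -8, -17, -13, 14, 5, -2, -4, 8, -12, 16]

[-23, -20, -8, -17, -13, 14, 5, -2, -4, 8, -12, 16]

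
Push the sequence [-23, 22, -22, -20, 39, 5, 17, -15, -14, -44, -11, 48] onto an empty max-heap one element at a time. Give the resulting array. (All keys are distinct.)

[48, 22, 39, -14, -11, 17, 5, -23, -15, -44, -20, -22]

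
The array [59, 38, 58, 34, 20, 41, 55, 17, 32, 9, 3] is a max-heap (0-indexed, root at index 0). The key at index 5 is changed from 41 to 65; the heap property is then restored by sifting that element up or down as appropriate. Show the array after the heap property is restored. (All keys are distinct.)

set index 5 from 41 to 65 → [59, 38, 58, 34, 20, 65, 55, 17, 32, 9, 3]
65 > parent 58 at index 2, swap → [59, 38, 65, 34, 20, 58, 55, 17, 32, 9, 3]
65 > parent 59 at index 0, swap → [65, 38, 59, 34, 20, 58, 55, 17, 32, 9, 3]

[65, 38, 59, 34, 20, 58, 55, 17, 32, 9, 3]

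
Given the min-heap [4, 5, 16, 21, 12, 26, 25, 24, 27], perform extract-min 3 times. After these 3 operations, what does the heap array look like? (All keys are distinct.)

[16, 21, 25, 24, 27, 26]

extract-min #1 returns 4:
  remove root 4; move last element 27 to root → [27, 5, 16, 21, 12, 26, 25, 24]
  27 vs smaller child 5 at index 1, swap → [5, 27, 16, 21, 12, 26, 25, 24]
  27 vs smaller child 12 at index 4, swap → [5, 12, 16, 21, 27, 26, 25, 24]
extract-min #2 returns 5:
  remove root 5; move last element 24 to root → [24, 12, 16, 21, 27, 26, 25]
  24 vs smaller child 12 at index 1, swap → [12, 24, 16, 21, 27, 26, 25]
  24 vs smaller child 21 at index 3, swap → [12, 21, 16, 24, 27, 26, 25]
extract-min #3 returns 12:
  remove root 12; move last element 25 to root → [25, 21, 16, 24, 27, 26]
  25 vs smaller child 16 at index 2, swap → [16, 21, 25, 24, 27, 26]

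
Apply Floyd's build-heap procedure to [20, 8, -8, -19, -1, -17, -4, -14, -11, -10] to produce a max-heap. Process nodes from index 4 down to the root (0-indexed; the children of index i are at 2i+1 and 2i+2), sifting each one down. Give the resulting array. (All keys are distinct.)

[20, 8, -4, -11, -1, -17, -8, -14, -19, -10]

sift down from index 4: already satisfies heap property
sift down from index 3:
  -19 vs larger child -11 at index 8, swap → [20, 8, -8, -11, -1, -17, -4, -14, -19, -10]
sift down from index 2:
  -8 vs larger child -4 at index 6, swap → [20, 8, -4, -11, -1, -17, -8, -14, -19, -10]
sift down from index 1: already satisfies heap property
sift down from index 0: already satisfies heap property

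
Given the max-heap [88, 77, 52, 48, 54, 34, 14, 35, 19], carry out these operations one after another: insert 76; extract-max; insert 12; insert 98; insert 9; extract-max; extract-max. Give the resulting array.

[76, 54, 52, 48, 12, 34, 14, 35, 19, 9]

insert 76:
  append 76 at index 9 → [88, 77, 52, 48, 54, 34, 14, 35, 19, 76]
  76 > parent 54 at index 4, swap → [88, 77, 52, 48, 76, 34, 14, 35, 19, 54]
extract-max → returns 88:
  remove root 88; move last element 54 to root → [54, 77, 52, 48, 76, 34, 14, 35, 19]
  54 vs larger child 77 at index 1, swap → [77, 54, 52, 48, 76, 34, 14, 35, 19]
  54 vs larger child 76 at index 4, swap → [77, 76, 52, 48, 54, 34, 14, 35, 19]
insert 12:
  append 12 at index 9 → [77, 76, 52, 48, 54, 34, 14, 35, 19, 12] (no swap needed)
insert 98:
  append 98 at index 10 → [77, 76, 52, 48, 54, 34, 14, 35, 19, 12, 98]
  98 > parent 54 at index 4, swap → [77, 76, 52, 48, 98, 34, 14, 35, 19, 12, 54]
  98 > parent 76 at index 1, swap → [77, 98, 52, 48, 76, 34, 14, 35, 19, 12, 54]
  98 > parent 77 at index 0, swap → [98, 77, 52, 48, 76, 34, 14, 35, 19, 12, 54]
insert 9:
  append 9 at index 11 → [98, 77, 52, 48, 76, 34, 14, 35, 19, 12, 54, 9] (no swap needed)
extract-max → returns 98:
  remove root 98; move last element 9 to root → [9, 77, 52, 48, 76, 34, 14, 35, 19, 12, 54]
  9 vs larger child 77 at index 1, swap → [77, 9, 52, 48, 76, 34, 14, 35, 19, 12, 54]
  9 vs larger child 76 at index 4, swap → [77, 76, 52, 48, 9, 34, 14, 35, 19, 12, 54]
  9 vs larger child 54 at index 10, swap → [77, 76, 52, 48, 54, 34, 14, 35, 19, 12, 9]
extract-max → returns 77:
  remove root 77; move last element 9 to root → [9, 76, 52, 48, 54, 34, 14, 35, 19, 12]
  9 vs larger child 76 at index 1, swap → [76, 9, 52, 48, 54, 34, 14, 35, 19, 12]
  9 vs larger child 54 at index 4, swap → [76, 54, 52, 48, 9, 34, 14, 35, 19, 12]
  9 vs only child 12 at index 9, swap → [76, 54, 52, 48, 12, 34, 14, 35, 19, 9]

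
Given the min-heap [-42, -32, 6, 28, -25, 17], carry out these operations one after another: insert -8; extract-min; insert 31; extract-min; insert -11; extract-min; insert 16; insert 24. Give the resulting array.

insert -8:
  append -8 at index 6 → [-42, -32, 6, 28, -25, 17, -8]
  -8 < parent 6 at index 2, swap → [-42, -32, -8, 28, -25, 17, 6]
extract-min → returns -42:
  remove root -42; move last element 6 to root → [6, -32, -8, 28, -25, 17]
  6 vs smaller child -32 at index 1, swap → [-32, 6, -8, 28, -25, 17]
  6 vs smaller child -25 at index 4, swap → [-32, -25, -8, 28, 6, 17]
insert 31:
  append 31 at index 6 → [-32, -25, -8, 28, 6, 17, 31] (no swap needed)
extract-min → returns -32:
  remove root -32; move last element 31 to root → [31, -25, -8, 28, 6, 17]
  31 vs smaller child -25 at index 1, swap → [-25, 31, -8, 28, 6, 17]
  31 vs smaller child 6 at index 4, swap → [-25, 6, -8, 28, 31, 17]
insert -11:
  append -11 at index 6 → [-25, 6, -8, 28, 31, 17, -11]
  -11 < parent -8 at index 2, swap → [-25, 6, -11, 28, 31, 17, -8]
extract-min → returns -25:
  remove root -25; move last element -8 to root → [-8, 6, -11, 28, 31, 17]
  -8 vs smaller child -11 at index 2, swap → [-11, 6, -8, 28, 31, 17]
insert 16:
  append 16 at index 6 → [-11, 6, -8, 28, 31, 17, 16] (no swap needed)
insert 24:
  append 24 at index 7 → [-11, 6, -8, 28, 31, 17, 16, 24]
  24 < parent 28 at index 3, swap → [-11, 6, -8, 24, 31, 17, 16, 28]

[-11, 6, -8, 24, 31, 17, 16, 28]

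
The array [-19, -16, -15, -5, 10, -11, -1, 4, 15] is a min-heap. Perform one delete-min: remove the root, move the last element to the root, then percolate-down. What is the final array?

remove root -19; move last element 15 to root → [15, -16, -15, -5, 10, -11, -1, 4]
15 vs smaller child -16 at index 1, swap → [-16, 15, -15, -5, 10, -11, -1, 4]
15 vs smaller child -5 at index 3, swap → [-16, -5, -15, 15, 10, -11, -1, 4]
15 vs only child 4 at index 7, swap → [-16, -5, -15, 4, 10, -11, -1, 15]

[-16, -5, -15, 4, 10, -11, -1, 15]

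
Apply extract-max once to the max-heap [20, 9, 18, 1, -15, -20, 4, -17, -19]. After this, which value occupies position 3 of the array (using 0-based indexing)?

1

remove root 20; move last element -19 to root → [-19, 9, 18, 1, -15, -20, 4, -17]
-19 vs larger child 18 at index 2, swap → [18, 9, -19, 1, -15, -20, 4, -17]
-19 vs larger child 4 at index 6, swap → [18, 9, 4, 1, -15, -20, -19, -17]
resulting array: [18, 9, 4, 1, -15, -20, -19, -17]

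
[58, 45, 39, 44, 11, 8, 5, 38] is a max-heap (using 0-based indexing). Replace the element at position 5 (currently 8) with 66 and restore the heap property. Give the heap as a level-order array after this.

[66, 45, 58, 44, 11, 39, 5, 38]

set index 5 from 8 to 66 → [58, 45, 39, 44, 11, 66, 5, 38]
66 > parent 39 at index 2, swap → [58, 45, 66, 44, 11, 39, 5, 38]
66 > parent 58 at index 0, swap → [66, 45, 58, 44, 11, 39, 5, 38]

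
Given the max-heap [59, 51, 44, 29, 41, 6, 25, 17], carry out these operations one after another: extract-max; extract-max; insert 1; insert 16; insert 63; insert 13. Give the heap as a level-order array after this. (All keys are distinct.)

[63, 44, 25, 41, 17, 6, 1, 16, 29, 13]

extract-max → returns 59:
  remove root 59; move last element 17 to root → [17, 51, 44, 29, 41, 6, 25]
  17 vs larger child 51 at index 1, swap → [51, 17, 44, 29, 41, 6, 25]
  17 vs larger child 41 at index 4, swap → [51, 41, 44, 29, 17, 6, 25]
extract-max → returns 51:
  remove root 51; move last element 25 to root → [25, 41, 44, 29, 17, 6]
  25 vs larger child 44 at index 2, swap → [44, 41, 25, 29, 17, 6]
insert 1:
  append 1 at index 6 → [44, 41, 25, 29, 17, 6, 1] (no swap needed)
insert 16:
  append 16 at index 7 → [44, 41, 25, 29, 17, 6, 1, 16] (no swap needed)
insert 63:
  append 63 at index 8 → [44, 41, 25, 29, 17, 6, 1, 16, 63]
  63 > parent 29 at index 3, swap → [44, 41, 25, 63, 17, 6, 1, 16, 29]
  63 > parent 41 at index 1, swap → [44, 63, 25, 41, 17, 6, 1, 16, 29]
  63 > parent 44 at index 0, swap → [63, 44, 25, 41, 17, 6, 1, 16, 29]
insert 13:
  append 13 at index 9 → [63, 44, 25, 41, 17, 6, 1, 16, 29, 13] (no swap needed)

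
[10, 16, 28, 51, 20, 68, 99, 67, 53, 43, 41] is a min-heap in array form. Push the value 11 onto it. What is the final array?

[10, 16, 11, 51, 20, 28, 99, 67, 53, 43, 41, 68]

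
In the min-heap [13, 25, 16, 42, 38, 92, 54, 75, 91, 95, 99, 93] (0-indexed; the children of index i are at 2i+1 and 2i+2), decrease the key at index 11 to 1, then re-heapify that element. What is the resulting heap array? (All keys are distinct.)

set index 11 from 93 to 1 → [13, 25, 16, 42, 38, 92, 54, 75, 91, 95, 99, 1]
1 < parent 92 at index 5, swap → [13, 25, 16, 42, 38, 1, 54, 75, 91, 95, 99, 92]
1 < parent 16 at index 2, swap → [13, 25, 1, 42, 38, 16, 54, 75, 91, 95, 99, 92]
1 < parent 13 at index 0, swap → [1, 25, 13, 42, 38, 16, 54, 75, 91, 95, 99, 92]

[1, 25, 13, 42, 38, 16, 54, 75, 91, 95, 99, 92]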